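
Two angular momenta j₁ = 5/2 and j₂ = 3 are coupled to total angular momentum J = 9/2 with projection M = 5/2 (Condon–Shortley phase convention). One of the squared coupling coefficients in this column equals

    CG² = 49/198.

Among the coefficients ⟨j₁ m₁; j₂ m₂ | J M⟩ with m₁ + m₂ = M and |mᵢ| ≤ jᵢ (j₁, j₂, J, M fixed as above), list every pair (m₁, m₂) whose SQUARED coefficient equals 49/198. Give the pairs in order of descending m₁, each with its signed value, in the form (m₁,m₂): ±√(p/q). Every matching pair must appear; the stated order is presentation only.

(1/2,2): −√(49/198)

Admissible pairs with m₁+m₂ = M = 5/2: (-1/2,3), (1/2,2), (3/2,1), (5/2,0)
  (m₁,m₂)=(5/2,0): CG² = 25/66, CG = +√(25/66)
  (m₁,m₂)=(3/2,1): CG² = 10/99, CG = +√(10/99)
  (m₁,m₂)=(1/2,2): CG² = 49/198, CG = −√(49/198)   ← matches the target
  (m₁,m₂)=(-1/2,3): CG² = 3/11, CG = −√(3/11)
Pairs with CG² = 49/198: (1/2,2): −√(49/198)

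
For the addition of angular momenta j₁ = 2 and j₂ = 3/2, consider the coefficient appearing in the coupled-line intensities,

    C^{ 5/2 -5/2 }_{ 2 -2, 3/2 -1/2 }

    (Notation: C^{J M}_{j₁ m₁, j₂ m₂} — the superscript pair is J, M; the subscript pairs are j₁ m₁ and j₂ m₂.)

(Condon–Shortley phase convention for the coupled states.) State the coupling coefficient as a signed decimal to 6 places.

√[6·1!3!2!/7! · 0!4!1!2!0!5!] = √(576/7)
  +(−1)^1/∏(1,0,3,0,0,2)! = -1/12  (running -1/12)
⟨..|..⟩ = √(576/7)·(-1/12) = -0.755929

−√(4/7) = -0.755929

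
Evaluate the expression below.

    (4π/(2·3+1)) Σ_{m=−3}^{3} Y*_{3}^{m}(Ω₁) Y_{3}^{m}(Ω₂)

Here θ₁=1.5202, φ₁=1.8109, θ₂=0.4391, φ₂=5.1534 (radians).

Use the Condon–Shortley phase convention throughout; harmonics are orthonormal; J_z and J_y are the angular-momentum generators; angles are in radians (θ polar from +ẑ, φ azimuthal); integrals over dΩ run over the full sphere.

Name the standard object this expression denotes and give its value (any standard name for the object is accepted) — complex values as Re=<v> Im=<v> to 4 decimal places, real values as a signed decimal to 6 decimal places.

This sum is the spherical-harmonic addition theorem: it equals the Legendre polynomial P_l(cos γ) of the angle γ between the two directions.
Summing Y*_{l m}(θ₁,φ₁)·Y_{l m}(θ₂,φ₂) over m ∈ [−3, 3]; prefactor 4π/(2·3+1) = 1.795196:
  [-3]  conj(Y_{3,-3})(Ω₁) = +0.274153-0.312383i ; Y_{3,-3}(Ω₂) = -0.031078-0.007861i ; Δ = -0.010976+0.007553i
  [-2]  conj(Y_{3,-2})(Ω₁) = -0.045724-0.023816i ; Y_{3,-2}(Ω₂) = -0.106260+0.129069i ; Δ = +0.007933-0.003371i
  [-1]  conj(Y_{3,-1})(Ω₁) = +0.075773-0.309498i ; Y_{3,-1}(Ω₂) = +0.181589+0.384710i ; Δ = +0.132826-0.027051i
  [+0]  conj(Y_{3,0})(Ω₁) = -0.056379-0.000000i ; Y_{3,0}(Ω₂) = +0.370317+0.000000i ; Δ = -0.020878-0.000000i
  [+1]  conj(Y_{3,1})(Ω₁) = -0.075773-0.309498i ; Y_{3,1}(Ω₂) = -0.181589+0.384710i ; Δ = +0.132826+0.027051i
  [+2]  conj(Y_{3,2})(Ω₁) = -0.045724+0.023816i ; Y_{3,2}(Ω₂) = -0.106260-0.129069i ; Δ = +0.007933+0.003371i
  [+3]  conj(Y_{3,3})(Ω₁) = -0.274153-0.312383i ; Y_{3,3}(Ω₂) = +0.031078-0.007861i ; Δ = -0.010976-0.007553i
Σ over m = +0.238688+0.000000i; ×(4π/7) → +0.428492+0.000000i. Real part: 0.428492

Legendre polynomial (addition theorem), +0.428492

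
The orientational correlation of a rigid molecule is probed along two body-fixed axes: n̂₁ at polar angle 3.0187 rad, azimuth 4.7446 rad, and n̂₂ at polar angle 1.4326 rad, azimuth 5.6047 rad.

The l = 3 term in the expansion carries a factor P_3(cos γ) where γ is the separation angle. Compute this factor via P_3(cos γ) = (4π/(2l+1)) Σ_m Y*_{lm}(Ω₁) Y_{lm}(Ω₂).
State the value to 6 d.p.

0.085792

Expand P_3 via completeness: Σ_{m} conj(Y_{3,m}) at Ω₁ times Y_{3,m} at Ω₂ —
  [-3]  conj(Y_{3,-3})(Ω₁) = (-0.000074, 0.000765) ; Y_{3,-3}(Ω₂) = (-0.181669, 0.362421) ; Δ = (-0.000264, -0.000166)
  [-2]  conj(Y_{3,-2})(Ω₁) = (0.015210, 0.000981) ; Y_{3,-2}(Ω₂) = (0.029308, 0.134968) ; Δ = (0.000313, 0.002082)
  [-1]  conj(Y_{3,-1})(Ω₁) = (0.005008, -0.155409) ; Y_{3,-1}(Ω₂) = (-0.225559, -0.181837) ; Δ = (-0.029389, 0.034143)
  [+0]  conj(Y_{3,0})(Ω₁) = (-0.712897, -0.000000) ; Y_{3,0}(Ω₂) = (-0.149345, 0.000000) ; Δ = (0.106468, 0.000000)
  [+1]  conj(Y_{3,1})(Ω₁) = (-0.005008, -0.155409) ; Y_{3,1}(Ω₂) = (0.225559, -0.181837) ; Δ = (-0.029389, -0.034143)
  [+2]  conj(Y_{3,2})(Ω₁) = (0.015210, -0.000981) ; Y_{3,2}(Ω₂) = (0.029308, -0.134968) ; Δ = (0.000313, -0.002082)
  [+3]  conj(Y_{3,3})(Ω₁) = (0.000074, 0.000765) ; Y_{3,3}(Ω₂) = (0.181669, 0.362421) ; Δ = (-0.000264, 0.000166)
Total Σ_m = (0.047790, 0.000000). Multiply by 1.795196: (0.085792, 0.000000). P_3(cos γ) = 0.085792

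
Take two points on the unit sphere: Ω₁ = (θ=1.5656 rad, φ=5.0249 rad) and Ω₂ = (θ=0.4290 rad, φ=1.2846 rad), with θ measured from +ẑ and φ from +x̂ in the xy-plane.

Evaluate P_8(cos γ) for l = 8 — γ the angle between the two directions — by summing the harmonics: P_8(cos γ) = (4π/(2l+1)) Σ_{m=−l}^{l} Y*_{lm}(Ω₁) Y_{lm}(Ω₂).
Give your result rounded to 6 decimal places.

Summing Y*_{l m}(θ₁,φ₁)·Y_{l m}(θ₂,φ₂) over m ∈ [−8, 8]; prefactor 4π/(2·8+1) = 0.739198:
  m=-8: (-0.41292 + 0.30840j) × (-0.00030 + 0.00035j) = 0.00002 - 0.00024j  (running Σ = 0.00002 - 0.00024j)
  m=-7: (-0.00874 - 0.00620j) × (-0.00367 - 0.00169j) = 0.00002 + 0.00004j  (running Σ = 0.00004 - 0.00020j)
  m=-6: (-0.11272 + 0.35895j) × (0.00324 - 0.02200j) = 0.00753 + 0.00364j  (running Σ = 0.00757 + 0.00344j)
  m=-5: (-0.01267 + 0.00010j) × (0.08576 - 0.01207j) = -0.00109 + 0.00016j  (running Σ = 0.00649 + 0.00361j)
  m=-4: (0.10658 + 0.32080j) × (0.10024 + 0.22089j) = -0.06018 + 0.05570j  (running Σ = -0.05369 + 0.05930j)
  m=-3: (-0.01097 + 0.00806j) × (-0.35354 + 0.30524j) = 0.00142 - 0.00620j  (running Σ = -0.05227 + 0.05311j)
  m=-2: (0.26133 + 0.18855j) × (-0.43953 - 0.28321j) = -0.06146 - 0.15689j  (running Σ = -0.11373 - 0.10378j)
  m=-1: (-0.00431 + 0.01334j) × (0.02625 - 0.08920j) = 0.00108 + 0.00073j  (running Σ = -0.11266 - 0.10305j)
  m=0: (0.31773 + 0.00000j) × (-0.46765 + 0.00000j) = -0.14859 + 0.00000j  (running Σ = -0.26124 - 0.10305j)
  m=1: (0.00431 + 0.01334j) × (-0.02625 - 0.08920j) = 0.00108 - 0.00073j  (running Σ = -0.26017 - 0.10378j)
  m=2: (0.26133 - 0.18855j) × (-0.43953 + 0.28321j) = -0.06146 + 0.15689j  (running Σ = -0.32163 + 0.05311j)
  m=3: (0.01097 + 0.00806j) × (0.35354 + 0.30524j) = 0.00142 + 0.00620j  (running Σ = -0.32021 + 0.05930j)
  m=4: (0.10658 - 0.32080j) × (0.10024 - 0.22089j) = -0.06018 - 0.05570j  (running Σ = -0.38039 + 0.00361j)
  m=5: (0.01267 + 0.00010j) × (-0.08576 - 0.01207j) = -0.00109 - 0.00016j  (running Σ = -0.38147 + 0.00344j)
  m=6: (-0.11272 - 0.35895j) × (0.00324 + 0.02200j) = 0.00753 - 0.00364j  (running Σ = -0.37394 - 0.00020j)
  m=7: (0.00874 - 0.00620j) × (0.00367 - 0.00169j) = 0.00002 - 0.00004j  (running Σ = -0.37392 - 0.00024j)
  m=8: (-0.41292 - 0.30840j) × (-0.00030 - 0.00035j) = 0.00002 + 0.00024j  (running Σ = -0.37390 - 0.00000j)
Σ over m = -0.37390 - 0.00000j; ×(4π/17) → -0.27639 - 0.00000j. Real part: -0.276386

-0.276386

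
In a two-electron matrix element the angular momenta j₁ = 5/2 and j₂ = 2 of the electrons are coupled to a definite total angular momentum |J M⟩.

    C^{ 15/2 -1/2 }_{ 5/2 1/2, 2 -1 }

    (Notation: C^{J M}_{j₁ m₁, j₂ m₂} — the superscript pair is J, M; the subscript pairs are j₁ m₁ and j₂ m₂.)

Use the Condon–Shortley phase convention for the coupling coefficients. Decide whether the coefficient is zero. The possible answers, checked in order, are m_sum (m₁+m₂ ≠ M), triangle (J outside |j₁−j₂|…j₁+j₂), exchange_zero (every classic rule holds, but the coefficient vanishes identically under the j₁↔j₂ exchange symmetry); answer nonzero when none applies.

m-sum: m₁+m₂ = 1/2+(-1) = -1/2, M = -1/2  ✓
triangle: need |j₁−j₂| ≤ J ≤ j₁+j₂, i.e. J ∈ [1/2, 9/2]; J = 15/2 is outside ✗ ⇒ coefficient is 0

triangle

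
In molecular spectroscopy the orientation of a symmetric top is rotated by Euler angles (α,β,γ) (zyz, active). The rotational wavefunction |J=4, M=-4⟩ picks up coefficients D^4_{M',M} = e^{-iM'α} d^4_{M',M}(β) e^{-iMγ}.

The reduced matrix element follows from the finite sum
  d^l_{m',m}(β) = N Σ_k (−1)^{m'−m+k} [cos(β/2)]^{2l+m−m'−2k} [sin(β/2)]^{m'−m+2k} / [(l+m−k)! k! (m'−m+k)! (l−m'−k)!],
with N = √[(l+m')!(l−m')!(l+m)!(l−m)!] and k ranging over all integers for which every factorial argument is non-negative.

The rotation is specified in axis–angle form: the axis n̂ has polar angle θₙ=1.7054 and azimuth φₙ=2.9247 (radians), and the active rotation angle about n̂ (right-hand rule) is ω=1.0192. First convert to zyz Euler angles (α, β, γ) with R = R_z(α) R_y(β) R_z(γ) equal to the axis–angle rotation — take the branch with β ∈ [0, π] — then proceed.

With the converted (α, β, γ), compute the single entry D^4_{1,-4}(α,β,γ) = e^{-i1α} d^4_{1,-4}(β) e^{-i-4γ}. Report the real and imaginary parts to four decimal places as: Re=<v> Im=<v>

Re=-0.1004 Im=0.0865

Axis–angle → zyz. n̂ = (sinθₙcosφₙ, sinθₙsinφₙ, cosθₙ) = (-0.967737, +0.213250, -0.134198), ω = 1.0192.
R = I cosω + sinω [n̂]ₓ + (1−cosω) n̂n̂ᵀ gives
  R = [+0.969784, +0.016072, +0.243433; -0.212517, +0.545692, +0.810591; -0.119811, -0.837832, +0.532619]
β = atan2(√(R₁₃²+R₂₃²), R₃₃) = 1.009104; α = atan2(R₂₃, R₁₃) mod 2π = 1.279050; γ = atan2(R₃₂, −R₃₁) mod 2π = 4.854428
Split into d^4_{1,-4}(β=1.0091) × two z-phases.
With c≡cos(β/2)=0.875391 and s≡sin(β/2)=0.483416, N=[120·6·1·40320]^{1/2}=5387.986637
k∈{0} keeps every argument non-negative
  k=0: (−1)^5·5387.9866/(720)·0.8754^3·0.4834^5 = -0.132527
d^4_{1,-4}(1.0091) = -0.132527
Phases: e^{-i·(1)·1.2790}=+0.287626-0.957743i, e^{-i·(-4)·4.8544}=+0.842895+0.538077i ⇒ D=-0.100426+0.086475i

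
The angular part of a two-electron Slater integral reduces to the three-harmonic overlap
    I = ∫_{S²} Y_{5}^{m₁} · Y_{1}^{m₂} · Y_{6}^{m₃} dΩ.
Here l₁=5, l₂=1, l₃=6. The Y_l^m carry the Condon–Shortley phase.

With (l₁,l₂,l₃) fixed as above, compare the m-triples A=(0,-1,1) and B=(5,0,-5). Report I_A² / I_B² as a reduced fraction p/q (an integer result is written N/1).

21/11

Same 5,1,6: normalisation and zero-m 3j drop out of the ratio.
A: Δ: 0! 10! 2! / 13! → 1/858; sum: t=0:+1/28800 = 1/28800; 3j²(5 1 6; 0 -1 1) = Δ·Π!·Σ² = 7/286  (sign -1)
B: Δ: 0! 10! 2! / 13! → 1/858; sum: t=0:+1/3628800 = 1/3628800; 3j²(5 1 6; 5 0 -5) = Δ·Π!·Σ² = 1/78  (sign -1)
I_A²/I_B² = (7/286)/(1/78) = 21/11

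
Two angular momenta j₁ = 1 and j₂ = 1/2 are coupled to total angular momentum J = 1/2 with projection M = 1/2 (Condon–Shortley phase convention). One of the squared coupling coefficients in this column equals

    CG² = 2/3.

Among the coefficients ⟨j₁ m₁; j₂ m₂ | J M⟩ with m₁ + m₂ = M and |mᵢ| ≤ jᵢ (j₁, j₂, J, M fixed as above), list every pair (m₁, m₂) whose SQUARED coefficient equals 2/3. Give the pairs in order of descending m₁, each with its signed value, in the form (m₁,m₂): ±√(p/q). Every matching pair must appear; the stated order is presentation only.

Admissible pairs with m₁+m₂ = M = 1/2: (0,1/2), (1,-1/2)
  (m₁,m₂)=(1,-1/2): CG² = 2/3, CG = +√(2/3)   ← matches the target
  (m₁,m₂)=(0,1/2): CG² = 1/3, CG = −√(1/3)
Pairs with CG² = 2/3: (1,-1/2): +√(2/3)

(1,-1/2): +√(2/3)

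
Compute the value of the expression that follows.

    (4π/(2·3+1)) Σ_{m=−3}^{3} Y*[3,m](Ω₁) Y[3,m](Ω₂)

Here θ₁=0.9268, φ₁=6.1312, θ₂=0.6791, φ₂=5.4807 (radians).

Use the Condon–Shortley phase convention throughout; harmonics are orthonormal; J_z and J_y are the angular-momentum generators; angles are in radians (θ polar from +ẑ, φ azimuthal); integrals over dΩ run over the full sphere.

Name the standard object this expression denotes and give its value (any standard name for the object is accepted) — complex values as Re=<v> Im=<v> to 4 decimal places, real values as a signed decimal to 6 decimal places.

This sum is the spherical-harmonic addition theorem: it equals the Legendre polynomial P_l(cos γ) of the angle γ between the two directions.
Summing Y*_{l m}(θ₁,φ₁)·Y_{l m}(θ₂,φ₂) over m ∈ [−3, 3]; prefactor 4π/(2·3+1) = 1.795196:
  m=-3: (+0.191582-0.093956i) × (-0.076751+0.069260i) = -0.008197+0.020480i  (running Σ = -0.008197+0.020480i)
  m=-2: (+0.374420-0.117453i) × (-0.010719+0.313542i) = +0.032813+0.118655i  (running Σ = +0.024616+0.139135i)
  m=-1: (+0.204982-0.031396i) × (+0.285999+0.295944i) = +0.067916+0.051684i  (running Σ = +0.092532+0.190819i)
  m=0: (-0.268332-0.000000i) × (+0.007984+0.000000i) = -0.002142-0.000000i  (running Σ = +0.090390+0.190819i)
  m=1: (-0.204982-0.031396i) × (-0.285999+0.295944i) = +0.067916-0.051684i  (running Σ = +0.158306+0.139135i)
  m=2: (+0.374420+0.117453i) × (-0.010719-0.313542i) = +0.032813-0.118655i  (running Σ = +0.191119+0.020480i)
  m=3: (-0.191582-0.093956i) × (+0.076751+0.069260i) = -0.008197-0.020480i  (running Σ = +0.182922+0.000000i)
Σ over m = +0.182922+0.000000i; ×(4π/7) → +0.328382+0.000000i. Real part: 0.328382

Legendre polynomial (addition theorem), +0.328382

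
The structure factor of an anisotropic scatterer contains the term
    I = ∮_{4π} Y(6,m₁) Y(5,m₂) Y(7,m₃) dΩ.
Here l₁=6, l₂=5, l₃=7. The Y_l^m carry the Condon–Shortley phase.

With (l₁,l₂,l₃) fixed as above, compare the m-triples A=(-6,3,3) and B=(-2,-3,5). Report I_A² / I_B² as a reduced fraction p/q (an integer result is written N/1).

125/1

Same 6,5,7: normalisation and zero-m 3j drop out of the ratio.
A: Δ: 4! 8! 6! / 19! → 1/174594420; sum: t=4:+1/46448640 = 1/46448640; 3j²(6 5 7; -6 3 3) = Δ·Π!·Σ² = 75/8398  (sign +1)
B: Δ: 4! 8! 6! / 19! → 1/174594420; sum: t=0:+1/46448640 t=1:−1/3628800 t=2:+1/4147200 = -1/77414400; 3j²(6 5 7; -2 -3 5) = Δ·Π!·Σ² = 3/41990  (sign -1)
I_A²/I_B² = (75/8398)/(3/41990) = 125/1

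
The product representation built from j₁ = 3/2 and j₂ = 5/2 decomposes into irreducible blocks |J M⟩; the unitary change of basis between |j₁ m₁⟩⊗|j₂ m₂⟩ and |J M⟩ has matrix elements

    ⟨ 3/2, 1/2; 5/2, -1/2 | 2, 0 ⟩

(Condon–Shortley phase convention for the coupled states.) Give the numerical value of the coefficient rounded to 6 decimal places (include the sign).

-0.267261  (= −√(1/14))

triangle: 2!*1!*3!/7! = 12/5040
(j±m)!: 2!*1!*2!*3!*2!*2! = 96
prefactor² = (2J+1)*Δ*N² = 8/7
  k=0: +1/(0!*2!*1!*2!*0!*1!) = 1/4
  k=1: −1/(1!*1!*0!*1!*1!*2!) = -1/2
Σ = -1/4  ⇒  CG² = 8/7*(-1/4)² = 1/14
CG = −√(1/14) = -0.267261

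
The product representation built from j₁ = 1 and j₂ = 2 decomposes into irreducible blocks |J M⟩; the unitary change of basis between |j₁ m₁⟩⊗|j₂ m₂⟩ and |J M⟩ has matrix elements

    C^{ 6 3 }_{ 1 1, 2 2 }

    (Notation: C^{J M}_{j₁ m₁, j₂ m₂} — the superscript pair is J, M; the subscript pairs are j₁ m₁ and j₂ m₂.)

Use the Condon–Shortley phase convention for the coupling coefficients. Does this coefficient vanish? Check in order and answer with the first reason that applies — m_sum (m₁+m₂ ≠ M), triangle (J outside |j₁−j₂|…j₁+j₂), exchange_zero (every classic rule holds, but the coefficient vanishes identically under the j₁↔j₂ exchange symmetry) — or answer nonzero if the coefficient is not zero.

m-sum: m₁+m₂ = 1+2 = 3, M = 3  ✓
triangle: need |j₁−j₂| ≤ J ≤ j₁+j₂, i.e. J ∈ [1, 3]; J = 6 is outside ✗ ⇒ coefficient is 0

triangle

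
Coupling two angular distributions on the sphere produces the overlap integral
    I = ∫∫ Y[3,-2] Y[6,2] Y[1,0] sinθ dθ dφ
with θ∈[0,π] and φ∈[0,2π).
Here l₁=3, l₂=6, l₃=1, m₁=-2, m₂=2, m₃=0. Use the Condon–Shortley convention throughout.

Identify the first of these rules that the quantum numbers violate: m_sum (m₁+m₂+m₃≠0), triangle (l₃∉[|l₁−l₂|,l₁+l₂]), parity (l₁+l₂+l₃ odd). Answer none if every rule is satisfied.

triangle

azimuthal sum: -2 + 2 + 0 = 0  ✓
l₃ must lie in [3,9]; have l₃=1  ✗
L = 3 + 6 + 1 = 10 (even)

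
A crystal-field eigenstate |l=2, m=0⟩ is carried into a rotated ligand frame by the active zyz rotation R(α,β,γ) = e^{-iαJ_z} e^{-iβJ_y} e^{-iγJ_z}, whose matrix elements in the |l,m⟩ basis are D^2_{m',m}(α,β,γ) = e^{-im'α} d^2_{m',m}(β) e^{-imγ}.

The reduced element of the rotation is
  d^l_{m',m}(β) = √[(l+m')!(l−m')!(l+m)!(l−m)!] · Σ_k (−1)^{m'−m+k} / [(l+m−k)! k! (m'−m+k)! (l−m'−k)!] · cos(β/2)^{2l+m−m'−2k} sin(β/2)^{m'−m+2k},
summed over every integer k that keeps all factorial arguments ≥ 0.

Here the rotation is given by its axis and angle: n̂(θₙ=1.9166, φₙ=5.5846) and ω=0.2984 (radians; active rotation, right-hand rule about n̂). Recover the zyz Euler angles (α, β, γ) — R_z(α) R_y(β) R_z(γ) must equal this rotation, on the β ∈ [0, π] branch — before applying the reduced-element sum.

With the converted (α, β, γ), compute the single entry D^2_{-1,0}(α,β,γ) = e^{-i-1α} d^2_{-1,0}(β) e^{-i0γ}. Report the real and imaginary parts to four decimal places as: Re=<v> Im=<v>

Re=-0.2220 Im=-0.2386

Axis–angle → zyz. n̂ = (sinθₙcosφₙ, sinθₙsinφₙ, cosθₙ) = (+0.720423, -0.605064, -0.338953), ω = 0.2984.
R = I cosω + sinω [n̂]ₓ + (1−cosω) n̂n̂ᵀ gives
  R = [+0.978744, +0.080386, -0.188675; -0.118913, +0.971987, -0.202735; +0.167092, +0.220861, +0.960885]
β = atan2(√(R₁₃²+R₂₃²), R₃₃) = 0.280615; α = atan2(R₂₃, R₁₃) mod 2π = 3.962897; γ = atan2(R₃₂, −R₃₁) mod 2π = 2.218475
First d^2_{-1,0}(β=0.2806), then the phase factors e^{-i(-1)α} and e^{-i(0)γ}:
Half-angle: c=0.990173, s=0.139848. N=√(1·6·2·2)=4.898979
k∈{1,2} keeps every argument non-negative
  k=1: (−1)^0·4.8990/(2)·0.9902^3·0.1398^1 = +0.332555
  k=2: (−1)^1·4.8990/(2)·0.9902^1·0.1398^3 = -0.006634
d^2_{-1,0}(0.2806) = +0.332555 -0.006634 = +0.325922
Attach z-rotation phases: D = e^{-i(-1)(3.9629)}·(+0.325922)·e^{-i(0)(2.2185)} = -0.222040-0.238586i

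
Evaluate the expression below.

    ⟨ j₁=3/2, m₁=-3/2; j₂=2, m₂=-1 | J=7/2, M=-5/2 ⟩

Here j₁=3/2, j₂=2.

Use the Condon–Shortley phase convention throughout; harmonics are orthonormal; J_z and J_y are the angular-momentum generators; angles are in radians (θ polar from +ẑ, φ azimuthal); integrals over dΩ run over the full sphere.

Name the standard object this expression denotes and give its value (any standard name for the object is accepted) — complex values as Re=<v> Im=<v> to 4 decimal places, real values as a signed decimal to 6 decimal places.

This is a Clebsch–Gordan (vector-coupling) coefficient.
√[8·0!3!4!/8! · 0!3!1!3!1!6!] = √(5184/7)
  +(−1)^0/∏(0,0,3,1,0,3)! = 1/36  (running 1/36)
⟨..|..⟩ = √(5184/7)·(1/36) = +0.755929

Clebsch–Gordan coefficient, +√(4/7) ≈ +0.755929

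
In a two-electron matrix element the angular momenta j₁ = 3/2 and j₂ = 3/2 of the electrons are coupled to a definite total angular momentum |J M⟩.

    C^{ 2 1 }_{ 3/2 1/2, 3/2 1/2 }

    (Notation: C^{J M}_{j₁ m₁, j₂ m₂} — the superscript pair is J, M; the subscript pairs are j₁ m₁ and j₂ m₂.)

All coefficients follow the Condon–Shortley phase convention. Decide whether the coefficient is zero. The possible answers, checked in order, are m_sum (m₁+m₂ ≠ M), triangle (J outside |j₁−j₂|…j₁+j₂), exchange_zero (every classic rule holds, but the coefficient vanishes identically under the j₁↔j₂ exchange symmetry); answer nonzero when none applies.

exchange_zero

m-sum: m₁+m₂ = 1/2+1/2 = 1, M = 1  ✓
triangle: |j₁−j₂| = 0 ≤ J = 2 ≤ j₁+j₂ = 3  ✓
exchange: j₁=j₂ and m₁=m₂, and (−1)^(j₁+j₂−J) = (−1)^1 = −1 forces ⟨j₁m₁;j₂m₂|JM⟩ = −⟨j₂m₂;j₁m₁|JM⟩ = −⟨j₁m₁;j₂m₂|JM⟩ ⇒ the coefficient vanishes identically
Racah sum check: Σ_k collapses to 0 ⇒ CG = 0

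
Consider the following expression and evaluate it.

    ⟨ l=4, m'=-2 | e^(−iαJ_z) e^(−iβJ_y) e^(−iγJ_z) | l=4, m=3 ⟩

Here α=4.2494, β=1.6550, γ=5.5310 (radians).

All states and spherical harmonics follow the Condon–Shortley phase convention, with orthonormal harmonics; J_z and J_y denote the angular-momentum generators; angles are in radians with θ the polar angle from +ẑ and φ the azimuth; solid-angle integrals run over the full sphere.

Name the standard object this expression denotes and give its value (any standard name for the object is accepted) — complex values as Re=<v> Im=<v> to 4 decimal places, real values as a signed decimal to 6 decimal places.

This is a Wigner D-matrix element — the rotation-matrix element ⟨l m'| R(α,β,γ) |l m⟩ in the angular-momentum basis.
First d^4_{-2,3}(β=1.6550), then the phase factors e^{-i(-2)α} and e^{-i(3)γ}:
With c≡cos(β/2)=0.676718 and s≡sin(β/2)=0.736242, N=[2·720·5040·1]^{1/2}=2693.993318
k∈{5,6} keeps every argument non-negative
  k=5: (−1)^0·2693.9933/(240)·0.6767^3·0.7362^5 = +0.752509
  k=6: (−1)^1·2693.9933/(720)·0.6767^1·0.7362^7 = -0.296904
d^4_{-2,3}(1.6550) = +0.752509 -0.296904 = +0.455606
D = (-0.601053+0.799209i)·(+0.455606)·(-0.633261+0.773938i) = -0.108395-0.442523i

Wigner D-matrix element, Re=-0.1084 Im=-0.4425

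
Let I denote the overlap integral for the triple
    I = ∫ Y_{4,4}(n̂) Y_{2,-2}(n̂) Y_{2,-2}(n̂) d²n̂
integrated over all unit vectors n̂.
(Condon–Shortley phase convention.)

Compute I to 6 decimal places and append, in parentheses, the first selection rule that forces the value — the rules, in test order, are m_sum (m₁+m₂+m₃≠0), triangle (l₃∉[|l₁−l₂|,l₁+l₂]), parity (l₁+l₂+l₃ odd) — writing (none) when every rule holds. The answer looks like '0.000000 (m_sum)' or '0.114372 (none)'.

Checks pass: Σm=0; 8 even; l₃=2∈[2,6].
(2·4+1)(2·2+1)(2·2+1) = 225
Δ: 4! 4! 0! / 9! → 1/630
sum: t=2:+1/16 = 1/16
3j²(4 2 2; 0 0 0) = Δ·Π!·Σ² = 2/35  (sign +1)
sum: t=0:+1/576 = 1/576
3j²(4 2 2; 4 -2 -2) = Δ·Π!·Σ² = 1/9  (sign +1)
combine: 4πI² = 225·2/35·1/9 = 10/7
take √, sign +1: I = 0.33716777
No selection rule forces the value: the integral is nonzero (none).

0.337168 (none)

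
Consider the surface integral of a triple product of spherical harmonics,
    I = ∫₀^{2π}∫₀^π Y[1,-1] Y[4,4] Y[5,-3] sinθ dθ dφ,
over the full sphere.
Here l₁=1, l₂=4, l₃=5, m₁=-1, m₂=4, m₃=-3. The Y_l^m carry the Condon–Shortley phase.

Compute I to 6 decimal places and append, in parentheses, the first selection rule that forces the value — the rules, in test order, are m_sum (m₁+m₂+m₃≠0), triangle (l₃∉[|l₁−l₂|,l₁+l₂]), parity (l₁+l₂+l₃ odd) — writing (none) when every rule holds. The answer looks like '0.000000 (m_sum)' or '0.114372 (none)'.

-0.049106 (none)

m-sum 0 ✓  L=10 even ✓  3≤5≤5 ✓
Π(2lᵢ+1) = 3×9×11 = 297
triangle coeff Δ(1,4,5) = 1/495
Σ_t [0,0]: t=0:+1/576 = 1/576
(3j)²=5/99 [(1 4 5; 0 0 0)], sign=-1
Σ_t [0,0]: t=0:+1/80640 = 1/80640
(3j)²=1/495 [(1 4 5; -1 4 -3)], sign=+1
⇒ 4πI² = 1/33
I = (-1)√(1/33/(4π)) = -0.04910640
No selection rule forces the value: the integral is nonzero (none).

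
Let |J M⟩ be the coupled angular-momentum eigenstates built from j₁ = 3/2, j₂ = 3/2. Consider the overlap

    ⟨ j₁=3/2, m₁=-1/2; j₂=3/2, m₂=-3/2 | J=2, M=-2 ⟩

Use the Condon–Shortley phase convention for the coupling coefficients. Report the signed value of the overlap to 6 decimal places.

√[5·1!2!2!/6! · 1!2!0!3!0!4!] = √(8)
  +(−1)^0/∏(0,1,2,0,0,2)! = 1/4  (running 1/4)
⟨..|..⟩ = √(8)·(1/4) = +0.707107

+0.707107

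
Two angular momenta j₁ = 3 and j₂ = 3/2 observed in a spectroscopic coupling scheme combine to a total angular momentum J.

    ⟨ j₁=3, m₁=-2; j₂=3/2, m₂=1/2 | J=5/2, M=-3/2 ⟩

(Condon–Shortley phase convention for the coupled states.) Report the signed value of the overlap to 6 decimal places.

√[6·2!4!1!/8! · 1!5!2!1!1!4!] = √(288/7)
  +(−1)^1/∏(1,1,4,1,0,0)! = -1/24  (running -1/24)
  +(−1)^2/∏(2,0,3,0,1,1)! = 1/12  (running 1/24)
⟨..|..⟩ = √(288/7)·(1/24) = +0.267261

+0.267261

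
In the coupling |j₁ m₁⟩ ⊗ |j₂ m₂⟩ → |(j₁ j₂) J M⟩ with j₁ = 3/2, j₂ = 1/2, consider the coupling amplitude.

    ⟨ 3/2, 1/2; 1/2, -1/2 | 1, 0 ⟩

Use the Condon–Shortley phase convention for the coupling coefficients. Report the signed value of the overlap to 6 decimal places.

√[3·1!2!0!/4! · 2!1!0!1!1!1!] = √(1/2)
  +(−1)^0/∏(0,1,1,0,1,0)! = 1  (running 1)
⟨..|..⟩ = √(1/2)·(1) = +0.707107

+0.707107  (= +√(1/2))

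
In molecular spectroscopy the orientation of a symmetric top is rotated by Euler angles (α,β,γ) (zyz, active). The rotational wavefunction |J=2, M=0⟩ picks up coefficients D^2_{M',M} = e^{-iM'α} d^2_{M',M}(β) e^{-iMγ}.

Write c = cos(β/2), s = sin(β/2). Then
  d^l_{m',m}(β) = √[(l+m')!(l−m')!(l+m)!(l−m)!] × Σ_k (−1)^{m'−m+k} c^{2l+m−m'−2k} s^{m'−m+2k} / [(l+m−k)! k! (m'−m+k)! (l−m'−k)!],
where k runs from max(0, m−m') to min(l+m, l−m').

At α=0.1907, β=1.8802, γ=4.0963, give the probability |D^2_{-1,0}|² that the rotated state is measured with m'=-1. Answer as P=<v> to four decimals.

P=0.1262

Split into d^2_{-1,0}(β=1.8802) × two z-phases.
c=cos(1.880200/2)=0.589707, s=sin(1.880200/2)=0.807617; N=√[1·6·2·2]=4.898979
k: max(0,(0)−(-1))=1 … min(2+(0),2−(-1))=2
  k=1: (−1)^0·4.8990/(2)·0.5897^3·0.8076^1 = +0.405686
  k=2: (−1)^1·4.8990/(2)·0.5897^1·0.8076^3 = -0.760902
d^2_{-1,0}(1.8802) = +0.405686 -0.760902 = -0.355215
|D^2_{-1,0}|² = |d^2_{-1,0}(β)|² = (-0.355215)² = 0.126178 (the z-rotation phases have unit modulus)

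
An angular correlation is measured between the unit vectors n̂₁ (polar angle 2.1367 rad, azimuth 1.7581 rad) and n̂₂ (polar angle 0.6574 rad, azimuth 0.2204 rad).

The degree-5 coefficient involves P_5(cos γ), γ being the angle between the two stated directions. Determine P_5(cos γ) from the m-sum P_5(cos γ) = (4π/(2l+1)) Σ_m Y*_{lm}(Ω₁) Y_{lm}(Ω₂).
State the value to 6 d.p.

-0.260649

Term-by-term m-sum for l=5 (normalisation 4π/11 = 1.142397):
  m=-5: Y*=-0.16021 + 0.11786j  Y=0.01787 - 0.03528j  product 0.00130 + 0.00776j
  m=-4: Y*=-0.29254 - 0.27210j  Y=0.10301 - 0.12501j  product -0.06415 + 0.00854j
  m=-3: Y*=0.17597 - 0.27949j  Y=0.28903 - 0.22487j  product -0.01199 - 0.12035j
  m=-2: Y*=-0.08287 - 0.03258j  Y=0.39860 - 0.18804j  product -0.03916 + 0.00260j
  m=-1: Y*=0.06490 - 0.34244j  Y=0.09030 - 0.02023j  product -0.00107 - 0.03224j
  m=+0: Y*=-0.00519 + 0.00000j  Y=-0.38201 + 0.00000j  product 0.00198 + 0.00000j
  m=+1: Y*=-0.06490 - 0.34244j  Y=-0.09030 - 0.02023j  product -0.00107 + 0.03224j
  m=+2: Y*=-0.08287 + 0.03258j  Y=0.39860 + 0.18804j  product -0.03916 - 0.00260j
  m=+3: Y*=-0.17597 - 0.27949j  Y=-0.28903 - 0.22487j  product -0.01199 + 0.12035j
  m=+4: Y*=-0.29254 + 0.27210j  Y=0.10301 + 0.12501j  product -0.06415 - 0.00854j
  m=+5: Y*=0.16021 + 0.11786j  Y=-0.01787 - 0.03528j  product 0.00130 - 0.00776j
Total Σ_m = -0.22816 + 0.00000j. Multiply by 1.142397: -0.26065 + 0.00000j. P_5(cos γ) = -0.260649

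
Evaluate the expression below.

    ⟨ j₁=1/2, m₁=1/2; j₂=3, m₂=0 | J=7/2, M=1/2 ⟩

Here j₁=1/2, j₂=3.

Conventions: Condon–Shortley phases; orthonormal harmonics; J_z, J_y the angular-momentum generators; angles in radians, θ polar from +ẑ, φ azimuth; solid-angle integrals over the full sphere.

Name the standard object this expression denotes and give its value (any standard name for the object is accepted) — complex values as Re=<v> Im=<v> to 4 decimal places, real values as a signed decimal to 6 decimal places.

Clebsch–Gordan coefficient, +√(4/7) ≈ +0.755929

This is a Clebsch–Gordan (vector-coupling) coefficient.
j₁+j₂−J=0  J+j₁−j₂=1  J−j₁+j₂=6  j₁+j₂+J+1=8
(j₁±m₁, j₂±m₂, J±M) = (1,0,3,3,4,3)
P² = 5184/7
sum k=0..0:
  [0] +1/36 = 1/36
S = 1/36
C² = P²·S² = 4/7 ; C = +0.755929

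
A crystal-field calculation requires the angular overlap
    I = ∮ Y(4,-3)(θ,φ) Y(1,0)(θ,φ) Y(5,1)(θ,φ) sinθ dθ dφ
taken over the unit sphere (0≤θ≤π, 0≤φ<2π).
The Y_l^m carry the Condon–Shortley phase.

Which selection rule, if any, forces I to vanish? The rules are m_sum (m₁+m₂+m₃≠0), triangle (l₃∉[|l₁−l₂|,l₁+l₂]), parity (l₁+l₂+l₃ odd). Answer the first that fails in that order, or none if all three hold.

m_sum

Σmᵢ = -2  ✗
l₃∈[|l₁−l₂|,l₁+l₂]=[3,5], have l₃=5
Σlᵢ = 10 ⇒ even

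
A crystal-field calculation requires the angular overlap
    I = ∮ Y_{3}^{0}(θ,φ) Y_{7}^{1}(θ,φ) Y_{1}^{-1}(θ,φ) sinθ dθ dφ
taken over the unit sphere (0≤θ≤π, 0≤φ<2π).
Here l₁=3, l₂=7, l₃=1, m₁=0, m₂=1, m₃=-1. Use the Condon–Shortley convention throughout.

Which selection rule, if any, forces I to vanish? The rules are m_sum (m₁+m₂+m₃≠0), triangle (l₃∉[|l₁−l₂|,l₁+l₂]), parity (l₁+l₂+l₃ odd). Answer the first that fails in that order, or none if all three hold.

triangle

azimuthal sum: 0 + 1 − 1 = 0  ✓
l₃ must lie in [4,10]; have l₃=1  ✗
L = 3 + 7 + 1 = 11 (odd)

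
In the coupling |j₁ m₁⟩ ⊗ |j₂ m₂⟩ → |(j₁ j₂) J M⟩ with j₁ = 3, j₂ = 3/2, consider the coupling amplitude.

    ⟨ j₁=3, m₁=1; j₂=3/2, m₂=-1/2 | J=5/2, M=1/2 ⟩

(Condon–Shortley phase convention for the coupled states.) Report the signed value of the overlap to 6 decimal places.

-0.119523  (= −√(1/70))

j₁+j₂−J=2  J+j₁−j₂=4  J−j₁+j₂=1  j₁+j₂+J+1=8
(j₁±m₁, j₂±m₂, J±M) = (4,2,1,2,3,2)
P² = 288/35
sum k=0..1:
  [0] +1/8 = 1/8
  [1] −1/6 = -1/6
S = -1/24
C² = P²·S² = 1/70 ; C = -0.119523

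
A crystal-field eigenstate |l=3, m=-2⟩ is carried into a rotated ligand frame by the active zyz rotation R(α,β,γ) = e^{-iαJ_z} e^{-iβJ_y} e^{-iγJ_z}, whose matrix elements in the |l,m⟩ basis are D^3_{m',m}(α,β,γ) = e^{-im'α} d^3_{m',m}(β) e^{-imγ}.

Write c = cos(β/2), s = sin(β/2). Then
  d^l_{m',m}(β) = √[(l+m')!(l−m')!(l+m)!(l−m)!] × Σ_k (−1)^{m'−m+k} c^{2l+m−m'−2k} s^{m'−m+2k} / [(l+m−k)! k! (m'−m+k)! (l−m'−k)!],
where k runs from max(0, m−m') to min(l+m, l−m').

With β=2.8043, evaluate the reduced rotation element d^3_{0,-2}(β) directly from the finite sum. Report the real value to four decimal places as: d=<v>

d^3_{0,-2}(β=2.8043) via the finite sum:
Half-angle: c=0.167848, s=0.985813. N=√(6·6·1·120)=65.726707
k: max(0,(-2)−(0))=0 … min(3+(-2),3−(0))=1
  k=0: (−1)^2·65.7267/(12)·0.1678^4·0.9858^2 = +0.004225
  k=1: (−1)^3·65.7267/(12)·0.1678^2·0.9858^4 = -0.145737
d^3_{0,-2}(2.8043) = +0.004225 -0.145737 = -0.141513

d=-0.1415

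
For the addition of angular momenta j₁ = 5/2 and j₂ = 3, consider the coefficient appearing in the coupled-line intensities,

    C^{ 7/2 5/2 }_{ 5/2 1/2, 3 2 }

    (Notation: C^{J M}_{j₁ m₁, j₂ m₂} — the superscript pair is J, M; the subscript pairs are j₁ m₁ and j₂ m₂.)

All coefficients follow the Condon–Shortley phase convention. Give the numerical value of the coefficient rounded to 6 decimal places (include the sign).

triangle: 2!*3!*4!/10! = 288/3628800
(j±m)!: 3!*2!*5!*1!*6!*1! = 1036800
prefactor² = (2J+1)*Δ*N² = 4608/7
  k=1: −1/(1!*1!*1!*4!*2!*0!) = -1/48
  k=2: +1/(2!*0!*0!*3!*3!*1!) = 1/72
Σ = -1/144  ⇒  CG² = 4608/7*(-1/144)² = 2/63
CG = −√(2/63) = -0.178174

−√(2/63) = -0.178174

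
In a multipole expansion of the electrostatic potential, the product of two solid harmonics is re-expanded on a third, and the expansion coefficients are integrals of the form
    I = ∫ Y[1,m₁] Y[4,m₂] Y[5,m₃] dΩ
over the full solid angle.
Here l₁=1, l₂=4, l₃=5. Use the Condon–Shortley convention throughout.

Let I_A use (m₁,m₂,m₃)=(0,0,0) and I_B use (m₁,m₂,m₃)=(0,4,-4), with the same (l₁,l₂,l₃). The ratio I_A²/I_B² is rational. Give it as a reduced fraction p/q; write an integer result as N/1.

Shared (l₁,l₂,l₃)=(1,4,5): N and (l;000)² cancel in I_A²/I_B².
A: Δ = 0!·2!·8!/11! = 1/495; Racah Σ t=0..0: t=0:+1/576 = 1/576; ⇒ 3j(1 4 5; 0 0 0)² = 5/99, sgn -1
B: Δ = 0!·2!·8!/11! = 1/495; Racah Σ t=0..0: t=0:+1/40320 = 1/40320; ⇒ 3j(1 4 5; 0 4 -4)² = 1/55, sgn -1
I_A²/I_B² = (5/99)/(1/55) = 25/9

25/9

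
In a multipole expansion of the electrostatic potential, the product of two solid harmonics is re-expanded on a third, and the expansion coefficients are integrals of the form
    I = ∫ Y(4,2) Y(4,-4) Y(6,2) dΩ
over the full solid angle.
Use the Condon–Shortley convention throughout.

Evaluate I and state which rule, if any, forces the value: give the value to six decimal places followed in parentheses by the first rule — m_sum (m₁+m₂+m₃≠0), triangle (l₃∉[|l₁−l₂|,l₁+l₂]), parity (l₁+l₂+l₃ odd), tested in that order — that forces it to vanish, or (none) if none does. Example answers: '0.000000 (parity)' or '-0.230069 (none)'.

-0.110189 (none)

m-sum 0 ✓  L=14 even ✓  0≤6≤8 ✓
Π(2lᵢ+1) = 9×9×13 = 1053
triangle coeff Δ(4,4,6) = 1/1261260
Σ_t [0,2]: t=0:+1/4608 t=1:−1/1296 t=2:+1/4608 = -7/20736
(3j)²=20/1287 [(4 4 6; 0 0 0)], sign=-1
Σ_t [0,0]: t=0:+1/69120 = 1/69120
(3j)²=4/429 [(4 4 6; 2 -4 2)], sign=+1
⇒ 4πI² = 240/1573
I = (-1)√(240/1573/(4π)) = -0.11018851
No selection rule forces the value: the integral is nonzero (none).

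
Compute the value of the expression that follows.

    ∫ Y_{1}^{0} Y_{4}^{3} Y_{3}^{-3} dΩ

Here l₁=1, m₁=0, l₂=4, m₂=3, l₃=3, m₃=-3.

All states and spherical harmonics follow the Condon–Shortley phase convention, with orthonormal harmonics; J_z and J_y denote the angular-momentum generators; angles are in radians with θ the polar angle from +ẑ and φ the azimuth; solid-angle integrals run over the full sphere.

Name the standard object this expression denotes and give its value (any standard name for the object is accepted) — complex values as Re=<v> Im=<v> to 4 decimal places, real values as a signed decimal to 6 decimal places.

This is a Gaunt coefficient — the integral of a triple product of spherical harmonics over the sphere.
Rules hold: Σm=0, L=8 even, 3≤3≤5.
N = 3·9·7 = 189
Δ = 2!·0!·6!/9! = 1/252
Racah Σ t=1..1: t=1:−1/36 = -1/36
⇒ 3j(1 4 3; 0 0 0)² = 4/63, sgn +1
Racah Σ t=1..1: t=1:−1/720 = -1/720
⇒ 3j(1 4 3; 0 3 -3)² = 1/36, sgn -1
4πI² = N·(3j₀)²·(3jₘ)² = 1/3
I = -1·√(0.333333/4π) = -0.16286750

Gaunt coefficient, -0.162868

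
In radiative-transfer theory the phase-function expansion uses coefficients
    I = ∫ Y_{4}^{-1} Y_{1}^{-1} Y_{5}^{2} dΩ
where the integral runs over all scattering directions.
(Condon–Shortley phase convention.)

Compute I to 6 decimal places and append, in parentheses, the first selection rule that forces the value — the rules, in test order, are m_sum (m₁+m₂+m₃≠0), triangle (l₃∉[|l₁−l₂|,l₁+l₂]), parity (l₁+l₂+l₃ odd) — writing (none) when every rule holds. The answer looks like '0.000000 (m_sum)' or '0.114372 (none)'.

Checks pass: Σm=0; 10 even; l₃=5∈[3,5].
(2·4+1)(2·1+1)(2·5+1) = 297
Δ: 0! 8! 2! / 11! → 1/495
sum: t=0:+1/576 = 1/576
3j²(4 1 5; 0 0 0) = Δ·Π!·Σ² = 5/99  (sign -1)
sum: t=0:+1/1440 = 1/1440
3j²(4 1 5; -1 -1 2) = Δ·Π!·Σ² = 7/165  (sign -1)
combine: 4πI² = 297·5/99·7/165 = 7/11
take √, sign +1: I = 0.22503380
No selection rule forces the value: the integral is nonzero (none).

0.225034 (none)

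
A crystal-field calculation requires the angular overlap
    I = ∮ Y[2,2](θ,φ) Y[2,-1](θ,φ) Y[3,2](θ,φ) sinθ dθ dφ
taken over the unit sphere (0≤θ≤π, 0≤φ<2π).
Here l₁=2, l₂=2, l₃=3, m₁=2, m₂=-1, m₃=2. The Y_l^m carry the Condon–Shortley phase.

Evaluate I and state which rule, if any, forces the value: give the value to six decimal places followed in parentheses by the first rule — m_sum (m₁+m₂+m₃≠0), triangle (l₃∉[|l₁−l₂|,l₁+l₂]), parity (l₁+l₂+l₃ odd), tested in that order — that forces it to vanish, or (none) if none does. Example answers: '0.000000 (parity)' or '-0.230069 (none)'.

Σmᵢ = 3 ≠ 0, so the φ-integral vanishes; I = 0

0.000000 (m_sum)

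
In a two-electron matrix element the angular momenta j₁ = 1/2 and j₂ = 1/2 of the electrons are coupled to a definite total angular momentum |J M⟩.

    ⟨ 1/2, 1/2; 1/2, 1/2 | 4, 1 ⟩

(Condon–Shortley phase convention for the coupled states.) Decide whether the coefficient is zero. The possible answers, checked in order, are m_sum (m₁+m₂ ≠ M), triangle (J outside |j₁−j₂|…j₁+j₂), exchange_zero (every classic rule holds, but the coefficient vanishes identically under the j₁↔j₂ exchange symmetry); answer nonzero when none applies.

m-sum: m₁+m₂ = 1/2+1/2 = 1, M = 1  ✓
triangle: need |j₁−j₂| ≤ J ≤ j₁+j₂, i.e. J ∈ [0, 1]; J = 4 is outside ✗ ⇒ coefficient is 0

triangle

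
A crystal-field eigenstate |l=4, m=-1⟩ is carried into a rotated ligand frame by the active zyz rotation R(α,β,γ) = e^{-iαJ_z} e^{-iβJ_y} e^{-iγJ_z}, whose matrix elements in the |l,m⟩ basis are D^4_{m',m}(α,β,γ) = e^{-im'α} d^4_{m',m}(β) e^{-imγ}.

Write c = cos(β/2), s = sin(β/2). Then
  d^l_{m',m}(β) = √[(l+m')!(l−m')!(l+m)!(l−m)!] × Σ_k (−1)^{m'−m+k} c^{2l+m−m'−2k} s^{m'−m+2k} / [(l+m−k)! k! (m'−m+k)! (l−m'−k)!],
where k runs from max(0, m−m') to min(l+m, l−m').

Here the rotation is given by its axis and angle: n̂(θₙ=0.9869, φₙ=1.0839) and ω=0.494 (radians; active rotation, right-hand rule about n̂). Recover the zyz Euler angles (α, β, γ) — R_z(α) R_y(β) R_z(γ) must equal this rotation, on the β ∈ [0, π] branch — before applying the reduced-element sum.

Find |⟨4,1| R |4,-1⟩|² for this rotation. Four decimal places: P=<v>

Axis–angle → zyz. n̂ = (sinθₙcosφₙ, sinθₙsinφₙ, cosθₙ) = (+0.390366, +0.737364, +0.551279), ω = 0.4940.
R = I cosω + sinω [n̂]ₓ + (1−cosω) n̂n̂ᵀ gives
  R = [+0.898662, -0.226976, +0.375351; +0.295803, +0.945447, -0.136494; -0.323894, +0.233692, +0.916778]
β = atan2(√(R₁₃²+R₂₃²), R₃₃) = 0.410860; α = atan2(R₂₃, R₁₃) mod 2π = 5.934408; γ = atan2(R₃₂, −R₃₁) mod 2π = 0.625016
D^4_{1,-1}(5.9344,0.4109,0.6250) = e^{-i·1·5.9344}·d^4_{1,-1}(0.4109)·e^{-i·-1·0.6250}. Compute d first:
With c≡cos(β/2)=0.978973 and s≡sin(β/2)=0.203988, N=[120·6·6·120]^{1/2}=720.000000
The bounds max(0,m−m')=0 and min(l+m,l−m')=3 give 4 terms
  k=0: (−1)^2·720.0000/(72)·0.9790^6·0.2040^2 = +0.366299
  k=1: (−1)^3·720.0000/(24)·0.9790^4·0.2040^4 = -0.047712
  k=2: (−1)^4·720.0000/(48)·0.9790^2·0.2040^6 = +0.001036
  k=3: (−1)^5·720.0000/(720)·0.9790^0·0.2040^8 = -0.000003
d^4_{1,-1}(0.4109) = +0.366299 -0.047712 +0.001036 -0.000003 = +0.319620
|D^4_{1,-1}|² = |d^4_{1,-1}(β)|² = (+0.319620)² = 0.102157 (the z-rotation phases have unit modulus)

P=0.1022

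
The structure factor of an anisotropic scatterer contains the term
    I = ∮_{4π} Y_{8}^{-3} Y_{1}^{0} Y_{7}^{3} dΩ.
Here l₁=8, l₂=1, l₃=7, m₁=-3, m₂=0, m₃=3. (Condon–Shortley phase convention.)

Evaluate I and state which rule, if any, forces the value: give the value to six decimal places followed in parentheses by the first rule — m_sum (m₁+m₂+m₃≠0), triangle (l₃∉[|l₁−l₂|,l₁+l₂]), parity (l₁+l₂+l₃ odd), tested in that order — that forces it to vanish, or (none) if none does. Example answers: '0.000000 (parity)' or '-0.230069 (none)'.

m-sum 0 ✓  L=16 even ✓  7≤7≤9 ✓
Π(2lᵢ+1) = 17×3×15 = 765
triangle coeff Δ(8,1,7) = 1/2040
Σ_t [1,1]: t=1:−1/25401600 = -1/25401600
(3j)²=8/255 [(8 1 7; 0 0 0)], sign=+1
Σ_t [1,1]: t=1:−1/87091200 = -1/87091200
(3j)²=11/408 [(8 1 7; -3 0 3)], sign=-1
⇒ 4πI² = 11/17
I = (-1)√(11/17/(4π)) = -0.22691696
No selection rule forces the value: the integral is nonzero (none).

-0.226917 (none)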